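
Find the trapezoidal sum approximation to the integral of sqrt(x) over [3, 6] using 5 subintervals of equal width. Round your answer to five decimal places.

6.33132

Δx = (6 − 3)/5 = 0.6.
f(3) ≈ 1.73205, f(3.6) ≈ 1.89737, f(4.2) ≈ 2.04939, f(4.8) ≈ 2.19089, f(5.4) ≈ 2.32379, f(6) ≈ 2.44949.
T_5 = (Δx/2)·[f(x_0) + 2f(x_1) + ... + 2f(x_{4}) + f(x_5)].
Sum ≈ 6.33132.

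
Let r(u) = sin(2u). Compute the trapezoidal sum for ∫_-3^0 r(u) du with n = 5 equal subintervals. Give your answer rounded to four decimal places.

Δu = (0 − (-3))/5 = 0.6.
r(-3) ≈ 0.2794, r(-2.4) ≈ 0.9962, r(-1.8) ≈ 0.4425, r(-1.2) ≈ -0.6755, r(-0.6) ≈ -0.9320, r(0) ≈ 0.0000.
T_5 = (Δu/2)·[r(u_0) + 2r(u_1) + ... + 2r(u_{4}) + r(u_5)].
Sum ≈ -0.0175.

-0.0175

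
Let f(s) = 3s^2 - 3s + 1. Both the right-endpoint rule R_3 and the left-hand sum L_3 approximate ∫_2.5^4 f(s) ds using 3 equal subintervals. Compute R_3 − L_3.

R_3 = 41.625.
L_3 = 29.25.
R_3 − L_3 = 12.375.

12.375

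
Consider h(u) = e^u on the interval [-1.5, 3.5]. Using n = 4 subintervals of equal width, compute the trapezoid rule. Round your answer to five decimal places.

Δu = (3.5 − (-1.5))/4 = 1.25.
h(-1.5) ≈ 0.22313, h(-0.25) ≈ 0.77880, h(1) ≈ 2.71828, h(2.25) ≈ 9.48774, h(3.5) ≈ 33.11545.
T_4 = (Δu/2)·[h(u_0) + 2h(u_1) + 2h(u_2) + 2h(u_3) + h(u_4)].
Sum ≈ 37.06764.

37.06764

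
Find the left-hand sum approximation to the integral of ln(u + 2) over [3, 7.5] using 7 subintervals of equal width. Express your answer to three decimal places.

8.631

Δu = (7.5 − 3)/7 = 9/14.
Left endpoints: 3, 51/14, 30/7, 69/14, 39/7, 87/14, 48/7.
f(3) ≈ 1.609, f(51/14) ≈ 1.730, f(30/7) ≈ 1.838, f(69/14) ≈ 1.936, f(39/7) ≈ 2.024, f(87/14) ≈ 2.106, f(48/7) ≈ 2.181.
Sum = Δu · [f(3) + f(51/14) + f(30/7) + ...].
Sum ≈ 8.631.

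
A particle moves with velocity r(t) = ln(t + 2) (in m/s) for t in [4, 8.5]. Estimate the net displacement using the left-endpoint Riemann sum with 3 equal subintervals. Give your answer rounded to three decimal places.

9.006

Δt = (8.5 − 4)/3 = 1.5.
Left endpoints: 4, 5.5, 7.
r(4) ≈ 1.792, r(5.5) ≈ 2.015, r(7) ≈ 2.197.
Sum = Δt · [r(4) + r(5.5) + r(7)].
Sum ≈ 9.006.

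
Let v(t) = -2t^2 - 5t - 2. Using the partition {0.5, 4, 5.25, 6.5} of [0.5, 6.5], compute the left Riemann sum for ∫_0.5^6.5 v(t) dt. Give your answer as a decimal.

-189.21875

Subinterval widths: 3.5, 1.25, 1.25.
Left endpoints: 0.5, 4, 5.25.
v(0.5) = -5, v(4) = -54, v(5.25) = -83.375.
Sum = Σ Δt_i · v(t_i).
Sum = -189.21875.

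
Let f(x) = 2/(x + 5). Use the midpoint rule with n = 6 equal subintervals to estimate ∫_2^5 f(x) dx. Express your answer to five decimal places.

0.71313

Δx = (5 − 2)/6 = 0.5.
Midpoints: 2.25, 2.75, 3.25, 3.75, 4.25, 4.75.
f(2.25) = 8/29, f(2.75) = 8/31, f(3.25) = 8/33, f(3.75) = 8/35, f(4.25) = 8/37, f(4.75) = 8/39.
Sum = Δx · [f(2.25) + f(2.75) + f(3.25) + ...].
Sum ≈ 0.71313.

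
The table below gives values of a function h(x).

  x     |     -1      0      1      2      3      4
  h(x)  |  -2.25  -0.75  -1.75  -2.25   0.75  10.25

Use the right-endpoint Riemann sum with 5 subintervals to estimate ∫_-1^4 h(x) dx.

6.25

Δx = 1.
Sum = 1·[(-0.75) + (-1.75) + (-2.25) + 0.75 + 10.25] = 6.25.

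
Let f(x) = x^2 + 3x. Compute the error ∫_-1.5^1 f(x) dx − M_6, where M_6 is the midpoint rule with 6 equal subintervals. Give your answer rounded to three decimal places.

0.036

Exact integral: ∫_-1.5^1 f(x) dx ≈ -0.41667.
M_6 ≈ -0.45284.
Error ≈ -0.41667 − (-0.45284) ≈ 0.036.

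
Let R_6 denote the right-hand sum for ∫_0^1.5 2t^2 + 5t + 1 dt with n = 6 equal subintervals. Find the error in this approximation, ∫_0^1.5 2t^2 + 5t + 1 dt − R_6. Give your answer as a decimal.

-1.53125

Exact integral: ∫_0^1.5 f(t) dt = 9.375.
R_6 = 10.90625.
Error = 9.375 − 10.90625 = -1.53125.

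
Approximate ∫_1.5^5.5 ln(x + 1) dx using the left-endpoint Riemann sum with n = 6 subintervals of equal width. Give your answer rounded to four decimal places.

Δx = (5.5 − 1.5)/6 = 2/3.
Left endpoints: 1.5, 13/6, 17/6, 3.5, 25/6, 29/6.
f(1.5) ≈ 0.9163, f(13/6) ≈ 1.1527, f(17/6) ≈ 1.3437, f(3.5) ≈ 1.5041, f(25/6) ≈ 1.6422, f(29/6) ≈ 1.7636.
Sum = Δx · [f(1.5) + f(13/6) + f(17/6) + ...].
Sum ≈ 5.5484.

5.5484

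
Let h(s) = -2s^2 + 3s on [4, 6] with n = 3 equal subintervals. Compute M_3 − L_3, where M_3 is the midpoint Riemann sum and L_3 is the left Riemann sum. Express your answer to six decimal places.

M_3 ≈ -71.18518519.
L_3 ≈ -60.29629630.
M_3 − L_3 ≈ -10.888889.

-10.888889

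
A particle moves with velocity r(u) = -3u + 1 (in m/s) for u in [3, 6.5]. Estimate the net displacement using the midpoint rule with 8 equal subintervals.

-46.375

Δu = (6.5 − 3)/8 = 0.4375.
Midpoints: 3.21875, 3.65625, 4.09375, 4.53125, 4.96875, 5.40625, 5.84375, 6.28125.
r(3.21875) = -8.65625, r(3.65625) = -9.96875, r(4.09375) = -11.28125, r(4.53125) = -12.59375, r(4.96875) = -13.90625, r(5.40625) = -15.21875, r(5.84375) = -16.53125, r(6.28125) = -17.84375.
Sum = Δu · [r(3.21875) + r(3.65625) + r(4.09375) + ...].
Sum = -46.375.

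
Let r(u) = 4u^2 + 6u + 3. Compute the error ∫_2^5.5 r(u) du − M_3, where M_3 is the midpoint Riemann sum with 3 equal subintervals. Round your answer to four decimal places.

Exact integral: ∫_2^5.5 r(u) du ≈ 300.416667.
M_3 ≈ 298.828704.
Error ≈ 300.416667 − 298.828704 ≈ 1.5880.

1.5880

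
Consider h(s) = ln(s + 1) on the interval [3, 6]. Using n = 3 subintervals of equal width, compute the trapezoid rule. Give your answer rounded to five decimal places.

5.06730

Δs = (6 − 3)/3 = 1.
h(3) ≈ 1.38629, h(4) ≈ 1.60944, h(5) ≈ 1.79176, h(6) ≈ 1.94591.
T_3 = (Δs/2)·[h(s_0) + 2h(s_1) + 2h(s_2) + h(s_3)].
Sum ≈ 5.06730.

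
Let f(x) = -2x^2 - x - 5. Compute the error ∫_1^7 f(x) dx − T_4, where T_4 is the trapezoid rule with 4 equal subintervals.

Exact integral: ∫_1^7 f(x) dx = -282.
T_4 = -286.5.
Error = -282 − (-286.5) = 4.5.

4.5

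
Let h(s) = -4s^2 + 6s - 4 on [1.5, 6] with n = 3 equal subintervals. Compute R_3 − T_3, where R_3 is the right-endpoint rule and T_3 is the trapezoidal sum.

-81

R_3 = -288.
T_3 = -207.
R_3 − T_3 = -81.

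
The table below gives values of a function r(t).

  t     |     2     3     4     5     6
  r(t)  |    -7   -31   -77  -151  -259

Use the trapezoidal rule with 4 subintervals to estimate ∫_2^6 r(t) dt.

-392

Δt = 1.
T_4 = (1/2)·[(-7) + 2·(-31) + 2·(-77) + 2·(-151) + (-259)] = -392.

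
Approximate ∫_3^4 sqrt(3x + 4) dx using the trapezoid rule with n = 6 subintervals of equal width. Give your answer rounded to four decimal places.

3.8061

Δx = (4 − 3)/6 = 1/6.
f(3) ≈ 3.6056, f(19/6) ≈ 3.6742, f(10/3) ≈ 3.7417, f(3.5) ≈ 3.8079, f(11/3) ≈ 3.8730, f(23/6) ≈ 3.9370, f(4) ≈ 4.0000.
T_6 = (Δx/2)·[f(x_0) + 2f(x_1) + ... + 2f(x_{5}) + f(x_6)].
Sum ≈ 3.8061.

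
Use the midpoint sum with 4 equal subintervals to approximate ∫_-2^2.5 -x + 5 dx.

21.375

Δx = (2.5 − (-2))/4 = 1.125.
Midpoints: -1.4375, -0.3125, 0.8125, 1.9375.
f(-1.4375) = 6.4375, f(-0.3125) = 5.3125, f(0.8125) = 4.1875, f(1.9375) = 3.0625.
Sum = Δx · [f(-1.4375) + f(-0.3125) + f(0.8125) + f(1.9375)].
Sum = 21.375.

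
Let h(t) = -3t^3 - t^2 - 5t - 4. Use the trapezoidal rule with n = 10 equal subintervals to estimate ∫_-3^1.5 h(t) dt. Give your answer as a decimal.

46.57640625

Δt = (1.5 − (-3))/10 = 0.45.
h(-3) = 83, h(-2.55) = 51.991625, h(-2.1) = 29.873, h(-1.65) = 15.003875, h(-1.2) = 5.744, h(-0.75) = 0.453125, h(-0.3) = -2.509, h(0.15) = -4.782625, h(0.6) = -8.008, h(1.05) = -13.825375, h(1.5) = -23.875.
T_10 = (Δt/2)·[h(t_0) + 2h(t_1) + ... + 2h(t_{9}) + h(t_10)].
Sum = 46.57640625.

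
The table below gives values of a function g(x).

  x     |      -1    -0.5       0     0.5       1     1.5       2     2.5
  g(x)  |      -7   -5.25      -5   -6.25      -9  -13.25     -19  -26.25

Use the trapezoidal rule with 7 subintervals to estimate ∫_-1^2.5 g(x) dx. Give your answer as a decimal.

-37.1875

Δx = 0.5.
T_7 = (0.5/2)·[(-7) + 2·(-5.25) + 2·(-5) + 2·(-6.25) + 2·(-9) + 2·(-13.25) + 2·(-19) + (-26.25)] = -37.1875.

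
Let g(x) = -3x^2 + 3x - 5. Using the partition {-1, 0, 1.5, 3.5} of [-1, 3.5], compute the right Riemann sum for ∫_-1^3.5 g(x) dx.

-78.375

Subinterval widths: 1, 1.5, 2.
Right endpoints: 0, 1.5, 3.5.
g(0) = -5, g(1.5) = -7.25, g(3.5) = -31.25.
Sum = Σ Δx_i · g(x_i).
Sum = -78.375.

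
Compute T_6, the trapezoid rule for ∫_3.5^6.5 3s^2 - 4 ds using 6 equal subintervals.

220.125

Δs = (6.5 − 3.5)/6 = 0.5.
f(3.5) = 32.75, f(4) = 44, f(4.5) = 56.75, f(5) = 71, f(5.5) = 86.75, f(6) = 104, f(6.5) = 122.75.
T_6 = (Δs/2)·[f(s_0) + 2f(s_1) + ... + 2f(s_{5}) + f(s_6)].
Sum = 220.125.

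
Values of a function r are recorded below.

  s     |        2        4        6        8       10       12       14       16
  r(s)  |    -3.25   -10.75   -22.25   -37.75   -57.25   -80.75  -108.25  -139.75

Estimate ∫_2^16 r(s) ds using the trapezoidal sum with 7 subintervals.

Δs = 2.
T_7 = (2/2)·[(-3.25) + 2·(-10.75) + 2·(-22.25) + 2·(-37.75) + 2·(-57.25) + 2·(-80.75) + 2·(-108.25) + (-139.75)] = -777.

-777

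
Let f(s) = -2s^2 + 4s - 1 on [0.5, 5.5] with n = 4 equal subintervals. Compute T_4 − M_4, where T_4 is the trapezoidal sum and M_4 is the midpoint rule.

-3.90625

T_4 = -58.4375.
M_4 = -54.53125.
T_4 − M_4 = -3.90625.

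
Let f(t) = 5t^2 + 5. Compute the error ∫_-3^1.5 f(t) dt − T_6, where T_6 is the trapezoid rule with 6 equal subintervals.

-2.109375

Exact integral: ∫_-3^1.5 f(t) dt = 73.125.
T_6 = 75.234375.
Error = 73.125 − 75.234375 = -2.109375.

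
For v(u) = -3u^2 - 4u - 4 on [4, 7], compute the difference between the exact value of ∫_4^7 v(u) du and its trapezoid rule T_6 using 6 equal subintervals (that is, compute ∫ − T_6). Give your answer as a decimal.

Exact integral: ∫_4^7 v(u) du = -357.
T_6 = -357.375.
Error = -357 − (-357.375) = 0.375.

0.375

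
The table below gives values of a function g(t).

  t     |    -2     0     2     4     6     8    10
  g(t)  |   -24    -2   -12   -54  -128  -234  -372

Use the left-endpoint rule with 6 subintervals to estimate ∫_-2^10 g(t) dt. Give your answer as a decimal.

Δt = 2.
Sum = 2·[(-24) + (-2) + (-12) + (-54) + (-128) + (-234)] = -908.

-908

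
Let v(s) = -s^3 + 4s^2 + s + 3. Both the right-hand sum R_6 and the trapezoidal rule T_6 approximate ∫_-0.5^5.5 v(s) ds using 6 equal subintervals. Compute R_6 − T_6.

R_6 = 2.5.
T_6 = 22.75.
R_6 − T_6 = -20.25.

-20.25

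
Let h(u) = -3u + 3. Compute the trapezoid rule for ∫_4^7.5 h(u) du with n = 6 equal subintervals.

-49.875

Δu = (7.5 − 4)/6 = 7/12.
h(4) = -9, h(55/12) = -10.75, h(31/6) = -12.5, h(5.75) = -14.25, h(19/3) = -16, h(83/12) = -17.75, h(7.5) = -19.5.
T_6 = (Δu/2)·[h(u_0) + 2h(u_1) + ... + 2h(u_{5}) + h(u_6)].
Sum = -49.875.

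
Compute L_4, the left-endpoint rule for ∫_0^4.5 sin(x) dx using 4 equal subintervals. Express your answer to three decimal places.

Δx = (4.5 − 0)/4 = 1.125.
Left endpoints: 0, 1.125, 2.25, 3.375.
f(0) ≈ 0.000, f(1.125) ≈ 0.902, f(2.25) ≈ 0.778, f(3.375) ≈ -0.231.
Sum = Δx · [f(0) + f(1.125) + f(2.25) + f(3.375)].
Sum ≈ 1.630.

1.630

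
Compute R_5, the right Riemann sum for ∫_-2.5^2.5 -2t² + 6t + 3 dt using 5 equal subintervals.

Δt = (2.5 − (-2.5))/5 = 1.
Right endpoints: -1.5, -0.5, 0.5, 1.5, 2.5.
f(-1.5) = -10.5, f(-0.5) = -0.5, f(0.5) = 5.5, f(1.5) = 7.5, f(2.5) = 5.5.
Sum = Δt · [f(-1.5) + f(-0.5) + f(0.5) + f(1.5) + f(2.5)].
Sum = 7.5.

7.5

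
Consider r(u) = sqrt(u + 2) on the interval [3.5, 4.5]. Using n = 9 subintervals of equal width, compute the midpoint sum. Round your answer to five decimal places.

2.44879

Δu = (4.5 − 3.5)/9 = 1/9.
Midpoints: 32/9, 11/3, 34/9, 35/9, 4, 37/9, 38/9, 13/3, 40/9.
r(32/9) ≈ 2.35702, r(11/3) ≈ 2.38048, r(34/9) ≈ 2.40370, r(35/9) ≈ 2.42670, r(4) ≈ 2.44949, r(37/9) ≈ 2.47207, r(38/9) ≈ 2.49444, r(13/3) ≈ 2.51661, r(40/9) ≈ 2.53859.
Sum = Δu · [r(32/9) + r(11/3) + r(34/9) + ...].
Sum ≈ 2.44879.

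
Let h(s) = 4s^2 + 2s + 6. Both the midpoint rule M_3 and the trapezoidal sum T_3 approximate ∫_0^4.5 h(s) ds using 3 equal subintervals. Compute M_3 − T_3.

M_3 = 165.375.
T_3 = 175.5.
M_3 − T_3 = -10.125.

-10.125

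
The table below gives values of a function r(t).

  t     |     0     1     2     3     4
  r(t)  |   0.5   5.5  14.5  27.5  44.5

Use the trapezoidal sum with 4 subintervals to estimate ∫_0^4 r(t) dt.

70

Δt = 1.
T_4 = (1/2)·[0.5 + 2·5.5 + 2·14.5 + 2·27.5 + 44.5] = 70.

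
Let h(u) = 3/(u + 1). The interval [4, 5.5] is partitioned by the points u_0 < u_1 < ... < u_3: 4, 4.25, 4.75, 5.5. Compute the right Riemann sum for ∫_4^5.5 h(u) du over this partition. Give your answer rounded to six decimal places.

Subinterval widths: 0.25, 0.5, 0.75.
Right endpoints: 4.25, 4.75, 5.5.
h(4.25) = 4/7, h(4.75) = 12/23, h(5.5) = 6/13.
Sum = Σ Δu_i · h(u_i).
Sum ≈ 0.749881.

0.749881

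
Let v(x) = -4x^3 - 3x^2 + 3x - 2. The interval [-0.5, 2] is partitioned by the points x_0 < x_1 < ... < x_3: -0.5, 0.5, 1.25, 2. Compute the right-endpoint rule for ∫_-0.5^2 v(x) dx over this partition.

-39.8125

Subinterval widths: 1, 0.75, 0.75.
Right endpoints: 0.5, 1.25, 2.
v(0.5) = -1.75, v(1.25) = -10.75, v(2) = -40.
Sum = Σ Δx_i · v(x_i).
Sum = -39.8125.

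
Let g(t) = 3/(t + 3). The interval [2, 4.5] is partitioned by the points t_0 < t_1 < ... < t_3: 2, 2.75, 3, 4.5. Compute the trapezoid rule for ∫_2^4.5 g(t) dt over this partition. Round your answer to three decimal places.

Subinterval widths: 0.75, 0.25, 1.5.
g(2) = 0.6, g(2.75) = 12/23, g(3) = 0.5, g(4.5) = 0.4.
On each subinterval the trapezoid contributes (Δt_i/2)·[g(t_{i-1}) + g(t_i)].
Sum ≈ 1.223.

1.223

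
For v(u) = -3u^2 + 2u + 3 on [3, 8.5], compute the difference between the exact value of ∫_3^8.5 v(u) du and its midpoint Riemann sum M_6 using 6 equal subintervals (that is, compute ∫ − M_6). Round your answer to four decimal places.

-1.1554

Exact integral: ∫_3^8.5 v(u) du = -507.375.
M_6 ≈ -506.219618.
Error ≈ -507.375 − (-506.219618) ≈ -1.1554.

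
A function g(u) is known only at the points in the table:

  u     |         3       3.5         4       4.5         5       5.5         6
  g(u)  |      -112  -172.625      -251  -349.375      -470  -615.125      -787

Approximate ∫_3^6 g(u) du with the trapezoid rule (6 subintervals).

-1153.8125

Δu = 0.5.
T_6 = (0.5/2)·[(-112) + 2·(-172.625) + 2·(-251) + 2·(-349.375) + 2·(-470) + 2·(-615.125) + (-787)] = -1153.8125.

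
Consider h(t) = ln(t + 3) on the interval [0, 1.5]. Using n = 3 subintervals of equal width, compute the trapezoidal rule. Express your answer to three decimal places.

1.970

Δt = (1.5 − 0)/3 = 0.5.
h(0) ≈ 1.099, h(0.5) ≈ 1.253, h(1) ≈ 1.386, h(1.5) ≈ 1.504.
T_3 = (Δt/2)·[h(t_0) + 2h(t_1) + 2h(t_2) + h(t_3)].
Sum ≈ 1.970.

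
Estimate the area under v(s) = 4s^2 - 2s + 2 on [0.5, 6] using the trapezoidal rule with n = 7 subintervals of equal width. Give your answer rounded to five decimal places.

Δs = (6 − 0.5)/7 = 11/14.
v(0.5) = 2, v(9/7) = 296/49, v(29/14) = 736/49, v(20/7) = 1418/49, v(51/14) = 2342/49, v(31/7) = 3508/49, v(73/14) = 4916/49, v(6) = 134.
T_7 = (Δs/2)·[v(s_0) + 2v(s_1) + ... + 2v(s_{6}) + v(s_7)].
Sum ≈ 265.34694.

265.34694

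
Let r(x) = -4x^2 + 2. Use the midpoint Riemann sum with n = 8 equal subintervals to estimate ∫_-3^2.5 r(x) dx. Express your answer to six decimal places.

Δx = (2.5 − (-3))/8 = 0.6875.
Midpoints: -2.65625, -1.96875, -1.28125, -0.59375, 0.09375, 0.78125, 1.46875, 2.15625.
r(-2.65625) = -26.22265625, r(-1.96875) = -13.50390625, r(-1.28125) = -4.56640625, r(-0.59375) = 0.58984375, r(0.09375) = 1.96484375, r(0.78125) = -0.44140625, r(1.46875) = -6.62890625, r(2.15625) = -16.59765625.
Sum = Δx · [r(-2.65625) + r(-1.96875) + r(-1.28125) + ...].
Sum ≈ -44.966797.

-44.966797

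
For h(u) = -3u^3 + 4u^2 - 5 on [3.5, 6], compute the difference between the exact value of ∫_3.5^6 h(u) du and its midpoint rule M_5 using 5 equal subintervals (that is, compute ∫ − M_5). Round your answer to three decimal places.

-2.018

Exact integral: ∫_3.5^6 h(u) du ≈ -641.11979.
M_5 = -639.1015625.
Error ≈ -641.11979 − (-639.1015625) ≈ -2.018.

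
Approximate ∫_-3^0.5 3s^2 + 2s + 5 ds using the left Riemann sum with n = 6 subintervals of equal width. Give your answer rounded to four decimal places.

Δs = (0.5 − (-3))/6 = 7/12.
Left endpoints: -3, -29/12, -11/6, -1.25, -2/3, -1/12.
f(-3) = 26, f(-29/12) = 17.6875, f(-11/6) = 137/12, f(-1.25) = 7.1875, f(-2/3) = 5, f(-1/12) = 233/48.
Sum = Δs · [f(-3) + f(-29/12) + f(-11/6) + ...].
Sum ≈ 42.0851.

42.0851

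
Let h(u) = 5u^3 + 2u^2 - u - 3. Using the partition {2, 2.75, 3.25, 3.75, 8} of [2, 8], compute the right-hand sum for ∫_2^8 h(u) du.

11698.05078125

Subinterval widths: 0.75, 0.5, 0.5, 4.25.
Right endpoints: 2.75, 3.25, 3.75, 8.
h(2.75) = 113.359375, h(3.25) = 186.515625, h(3.75) = 285.046875, h(8) = 2677.
Sum = Σ Δu_i · h(u_i).
Sum = 11698.05078125.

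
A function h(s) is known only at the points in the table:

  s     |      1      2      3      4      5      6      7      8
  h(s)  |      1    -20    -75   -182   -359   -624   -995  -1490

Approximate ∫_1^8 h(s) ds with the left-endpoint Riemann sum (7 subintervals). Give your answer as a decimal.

Δs = 1.
Sum = 1·[1 + (-20) + (-75) + (-182) + (-359) + (-624) + (-995)] = -2254.

-2254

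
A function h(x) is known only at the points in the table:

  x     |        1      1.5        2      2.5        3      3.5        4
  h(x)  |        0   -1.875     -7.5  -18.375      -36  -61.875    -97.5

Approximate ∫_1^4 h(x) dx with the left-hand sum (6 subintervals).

-62.8125

Δx = 0.5.
Sum = 0.5·[0 + (-1.875) + (-7.5) + (-18.375) + (-36) + (-61.875)] = -62.8125.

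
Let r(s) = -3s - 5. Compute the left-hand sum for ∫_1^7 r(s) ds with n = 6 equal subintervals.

-93

Δs = (7 − 1)/6 = 1.
Left endpoints: 1, 2, 3, 4, 5, 6.
r(1) = -8, r(2) = -11, r(3) = -14, r(4) = -17, r(5) = -20, r(6) = -23.
Sum = Δs · [r(1) + r(2) + r(3) + ...].
Sum = -93.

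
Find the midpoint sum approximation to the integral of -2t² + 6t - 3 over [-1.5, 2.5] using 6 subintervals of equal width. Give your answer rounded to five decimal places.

Δt = (2.5 − (-1.5))/6 = 2/3.
Midpoints: -7/6, -0.5, 1/6, 5/6, 1.5, 13/6.
f(-7/6) = -229/18, f(-0.5) = -6.5, f(1/6) = -37/18, f(5/6) = 11/18, f(1.5) = 1.5, f(13/6) = 11/18.
Sum = Δt · [f(-7/6) + f(-0.5) + f(1/6) + ...].
Sum ≈ -12.37037.

-12.37037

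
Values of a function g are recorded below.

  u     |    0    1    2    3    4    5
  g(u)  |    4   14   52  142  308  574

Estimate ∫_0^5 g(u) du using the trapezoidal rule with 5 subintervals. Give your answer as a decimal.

805

Δu = 1.
T_5 = (1/2)·[4 + 2·14 + 2·52 + 2·142 + 2·308 + 574] = 805.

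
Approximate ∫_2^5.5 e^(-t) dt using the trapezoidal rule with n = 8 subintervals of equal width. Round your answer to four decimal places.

0.1333

Δt = (5.5 − 2)/8 = 0.4375.
f(2) ≈ 0.1353, f(2.4375) ≈ 0.0874, f(2.875) ≈ 0.0564, f(3.3125) ≈ 0.0364, f(3.75) ≈ 0.0235, f(4.1875) ≈ 0.0152, f(4.625) ≈ 0.0098, f(5.0625) ≈ 0.0063, f(5.5) ≈ 0.0041.
T_8 = (Δt/2)·[f(t_0) + 2f(t_1) + ... + 2f(t_{7}) + f(t_8)].
Sum ≈ 0.1333.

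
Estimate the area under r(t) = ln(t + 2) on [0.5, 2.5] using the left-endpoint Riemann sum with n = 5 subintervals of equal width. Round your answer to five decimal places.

2.35770

Δt = (2.5 − 0.5)/5 = 0.4.
Left endpoints: 0.5, 0.9, 1.3, 1.7, 2.1.
r(0.5) ≈ 0.91629, r(0.9) ≈ 1.06471, r(1.3) ≈ 1.19392, r(1.7) ≈ 1.30833, r(2.1) ≈ 1.41099.
Sum = Δt · [r(0.5) + r(0.9) + r(1.3) + r(1.7) + r(2.1)].
Sum ≈ 2.35770.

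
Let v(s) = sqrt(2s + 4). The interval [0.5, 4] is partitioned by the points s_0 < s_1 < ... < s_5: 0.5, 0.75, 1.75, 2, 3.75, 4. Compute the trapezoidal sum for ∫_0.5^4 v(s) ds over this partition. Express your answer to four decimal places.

Subinterval widths: 0.25, 1, 0.25, 1.75, 0.25.
v(0.5) ≈ 2.2361, v(0.75) ≈ 2.3452, v(1.75) ≈ 2.7386, v(2) ≈ 2.8284, v(3.75) ≈ 3.3912, v(4) ≈ 3.4641.
On each subinterval the trapezoid contributes (Δs_i/2)·[v(s_{i-1}) + v(s_i)].
Sum ≈ 10.1095.

10.1095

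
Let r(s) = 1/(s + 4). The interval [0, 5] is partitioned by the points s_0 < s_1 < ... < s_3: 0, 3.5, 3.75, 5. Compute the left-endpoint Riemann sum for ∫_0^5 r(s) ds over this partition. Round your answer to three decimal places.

Subinterval widths: 3.5, 0.25, 1.25.
Left endpoints: 0, 3.5, 3.75.
r(0) = 0.25, r(3.5) = 2/15, r(3.75) = 4/31.
Sum = Σ Δs_i · r(s_i).
Sum ≈ 1.070.

1.070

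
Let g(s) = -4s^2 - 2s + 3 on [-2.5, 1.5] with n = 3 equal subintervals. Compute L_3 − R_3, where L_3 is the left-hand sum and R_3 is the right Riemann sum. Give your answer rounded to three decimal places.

L_3 ≈ -19.40741.
R_3 ≈ -8.74074.
L_3 − R_3 ≈ -10.667.

-10.667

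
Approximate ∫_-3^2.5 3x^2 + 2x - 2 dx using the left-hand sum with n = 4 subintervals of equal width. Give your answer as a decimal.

32.18359375

Δx = (2.5 − (-3))/4 = 1.375.
Left endpoints: -3, -1.625, -0.25, 1.125.
f(-3) = 19, f(-1.625) = 2.671875, f(-0.25) = -2.3125, f(1.125) = 4.046875.
Sum = Δx · [f(-3) + f(-1.625) + f(-0.25) + f(1.125)].
Sum = 32.18359375.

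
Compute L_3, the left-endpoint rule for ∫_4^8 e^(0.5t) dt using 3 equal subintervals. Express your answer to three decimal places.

66.417

Δt = (8 − 4)/3 = 4/3.
Left endpoints: 4, 16/3, 20/3.
f(4) ≈ 7.389, f(16/3) ≈ 14.392, f(20/3) ≈ 28.032.
Sum = Δt · [f(4) + f(16/3) + f(20/3)].
Sum ≈ 66.417.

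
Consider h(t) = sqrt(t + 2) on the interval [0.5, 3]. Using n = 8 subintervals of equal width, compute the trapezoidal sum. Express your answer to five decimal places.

Δt = (3 − 0.5)/8 = 0.3125.
h(0.5) ≈ 1.58114, h(0.8125) ≈ 1.67705, h(1.125) ≈ 1.76777, h(1.4375) ≈ 1.85405, h(1.75) ≈ 1.93649, h(2.0625) ≈ 2.01556, h(2.375) ≈ 2.09165, h(2.6875) ≈ 2.16506, h(3) ≈ 2.23607.
T_8 = (Δt/2)·[h(t_0) + 2h(t_1) + ... + 2h(t_{7}) + h(t_8)].
Sum ≈ 4.81758.

4.81758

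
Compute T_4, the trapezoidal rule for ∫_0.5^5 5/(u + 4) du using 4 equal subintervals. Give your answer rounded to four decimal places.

Δu = (5 − 0.5)/4 = 1.125.
f(0.5) = 10/9, f(1.625) = 8/9, f(2.75) = 20/27, f(3.875) = 40/63, f(5) = 5/9.
T_4 = (Δu/2)·[f(u_0) + 2f(u_1) + 2f(u_2) + 2f(u_3) + f(u_4)].
Sum ≈ 3.4851.

3.4851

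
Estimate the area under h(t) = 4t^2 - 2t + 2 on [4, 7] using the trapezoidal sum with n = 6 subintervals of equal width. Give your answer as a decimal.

Δt = (7 − 4)/6 = 0.5.
h(4) = 58, h(4.5) = 74, h(5) = 92, h(5.5) = 112, h(6) = 134, h(6.5) = 158, h(7) = 184.
T_6 = (Δt/2)·[h(t_0) + 2h(t_1) + ... + 2h(t_{5}) + h(t_6)].
Sum = 345.5.

345.5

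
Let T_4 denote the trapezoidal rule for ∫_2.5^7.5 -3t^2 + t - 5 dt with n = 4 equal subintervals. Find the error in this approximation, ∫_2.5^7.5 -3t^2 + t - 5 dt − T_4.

Exact integral: ∫_2.5^7.5 f(t) dt = -406.25.
T_4 = -410.15625.
Error = -406.25 − (-410.15625) = 3.90625.

3.90625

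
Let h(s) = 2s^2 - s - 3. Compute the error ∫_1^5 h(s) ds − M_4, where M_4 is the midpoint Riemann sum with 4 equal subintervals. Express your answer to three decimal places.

Exact integral: ∫_1^5 h(s) ds ≈ 58.66667.
M_4 = 58.
Error ≈ 58.66667 − 58 ≈ 0.667.

0.667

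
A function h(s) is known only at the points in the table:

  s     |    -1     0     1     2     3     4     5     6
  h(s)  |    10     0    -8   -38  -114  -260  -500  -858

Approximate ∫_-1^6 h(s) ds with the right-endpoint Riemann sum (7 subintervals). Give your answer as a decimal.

Δs = 1.
Sum = 1·[0 + (-8) + (-38) + (-114) + (-260) + (-500) + (-858)] = -1778.

-1778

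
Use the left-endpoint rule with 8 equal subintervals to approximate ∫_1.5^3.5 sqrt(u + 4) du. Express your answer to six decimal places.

Δu = (3.5 − 1.5)/8 = 0.25.
Left endpoints: 1.5, 1.75, 2, 2.25, 2.5, 2.75, 3, 3.25.
f(1.5) ≈ 2.345208, f(1.75) ≈ 2.397916, f(2) ≈ 2.449490, f(2.25) ≈ 2.500000, f(2.5) ≈ 2.549510, f(2.75) ≈ 2.598076, f(3) ≈ 2.645751, f(3.25) ≈ 2.692582.
Sum = Δu · [f(1.5) + f(1.75) + f(2) + ...].
Sum ≈ 5.044633.

5.044633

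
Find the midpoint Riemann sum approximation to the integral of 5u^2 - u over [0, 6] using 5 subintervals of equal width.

Δu = (6 − 0)/5 = 1.2.
Midpoints: 0.6, 1.8, 3, 4.2, 5.4.
f(0.6) = 1.2, f(1.8) = 14.4, f(3) = 42, f(4.2) = 84, f(5.4) = 140.4.
Sum = Δu · [f(0.6) + f(1.8) + f(3) + f(4.2) + f(5.4)].
Sum = 338.4.

338.4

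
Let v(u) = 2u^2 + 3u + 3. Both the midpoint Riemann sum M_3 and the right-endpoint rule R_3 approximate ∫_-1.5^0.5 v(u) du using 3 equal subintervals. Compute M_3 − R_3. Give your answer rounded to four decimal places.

-1.1111

M_3 ≈ 5.185185.
R_3 ≈ 6.296296.
M_3 − R_3 ≈ -1.1111.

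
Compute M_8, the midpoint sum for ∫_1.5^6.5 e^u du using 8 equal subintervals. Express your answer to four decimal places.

Δu = (6.5 − 1.5)/8 = 0.625.
Midpoints: 1.8125, 2.4375, 3.0625, 3.6875, 4.3125, 4.9375, 5.5625, 6.1875.
f(1.8125) ≈ 6.1257, f(2.4375) ≈ 11.4444, f(3.0625) ≈ 21.3809, f(3.6875) ≈ 39.9449, f(4.3125) ≈ 74.6268, f(4.9375) ≈ 139.4213, f(5.5625) ≈ 260.4732, f(6.1875) ≈ 486.6280.
Sum = Δu · [f(1.8125) + f(2.4375) + f(3.0625) + ...].
Sum ≈ 650.0283.

650.0283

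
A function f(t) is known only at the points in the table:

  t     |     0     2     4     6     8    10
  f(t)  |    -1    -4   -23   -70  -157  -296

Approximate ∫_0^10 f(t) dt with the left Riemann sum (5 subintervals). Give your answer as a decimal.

-510

Δt = 2.
Sum = 2·[(-1) + (-4) + (-23) + (-70) + (-157)] = -510.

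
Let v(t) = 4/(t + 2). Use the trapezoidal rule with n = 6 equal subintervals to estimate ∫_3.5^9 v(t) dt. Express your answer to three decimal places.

Δt = (9 − 3.5)/6 = 11/12.
v(3.5) = 8/11, v(53/12) = 48/77, v(16/3) = 6/11, v(6.25) = 16/33, v(43/6) = 24/55, v(97/12) = 48/121, v(9) = 4/11.
T_6 = (Δt/2)·[v(t_0) + 2v(t_1) + ... + 2v(t_{5}) + v(t_6)].
Sum ≈ 2.780.

2.780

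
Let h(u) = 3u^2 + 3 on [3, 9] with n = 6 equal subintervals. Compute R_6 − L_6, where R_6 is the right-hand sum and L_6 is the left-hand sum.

R_6 = 831.
L_6 = 615.
R_6 − L_6 = 216.

216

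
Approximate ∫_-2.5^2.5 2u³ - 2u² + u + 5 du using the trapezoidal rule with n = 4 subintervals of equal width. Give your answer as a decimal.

1.5625

Δu = (2.5 − (-2.5))/4 = 1.25.
f(-2.5) = -41.25, f(-1.25) = -3.28125, f(0) = 5, f(1.25) = 7.03125, f(2.5) = 26.25.
T_4 = (Δu/2)·[f(u_0) + 2f(u_1) + 2f(u_2) + 2f(u_3) + f(u_4)].
Sum = 1.5625.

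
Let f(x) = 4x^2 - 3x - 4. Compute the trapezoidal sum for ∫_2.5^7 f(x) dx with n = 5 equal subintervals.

Δx = (7 − 2.5)/5 = 0.9.
f(2.5) = 13.5, f(3.4) = 32.04, f(4.3) = 57.06, f(5.2) = 88.56, f(6.1) = 126.54, f(7) = 171.
T_5 = (Δx/2)·[f(x_0) + 2f(x_1) + ... + 2f(x_{4}) + f(x_5)].
Sum = 356.805.

356.805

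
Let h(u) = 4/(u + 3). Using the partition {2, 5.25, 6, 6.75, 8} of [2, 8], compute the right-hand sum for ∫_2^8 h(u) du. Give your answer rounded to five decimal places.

2.67133

Subinterval widths: 3.25, 0.75, 0.75, 1.25.
Right endpoints: 5.25, 6, 6.75, 8.
h(5.25) = 16/33, h(6) = 4/9, h(6.75) = 16/39, h(8) = 4/11.
Sum = Σ Δu_i · h(u_i).
Sum ≈ 2.67133.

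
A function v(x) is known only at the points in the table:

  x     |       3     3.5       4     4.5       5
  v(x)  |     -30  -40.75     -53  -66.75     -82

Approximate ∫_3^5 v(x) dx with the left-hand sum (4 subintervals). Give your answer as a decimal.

Δx = 0.5.
Sum = 0.5·[(-30) + (-40.75) + (-53) + (-66.75)] = -95.25.

-95.25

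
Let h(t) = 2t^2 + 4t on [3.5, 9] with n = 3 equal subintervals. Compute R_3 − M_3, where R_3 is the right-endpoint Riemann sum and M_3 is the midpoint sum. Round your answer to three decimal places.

155.451

R_3 ≈ 747.28704.
M_3 ≈ 591.83565.
R_3 − M_3 ≈ 155.451.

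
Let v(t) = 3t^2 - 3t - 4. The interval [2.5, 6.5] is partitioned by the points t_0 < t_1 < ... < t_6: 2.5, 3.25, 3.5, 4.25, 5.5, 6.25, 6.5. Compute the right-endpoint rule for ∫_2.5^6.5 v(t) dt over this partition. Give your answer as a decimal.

231.546875

Subinterval widths: 0.75, 0.25, 0.75, 1.25, 0.75, 0.25.
Right endpoints: 3.25, 3.5, 4.25, 5.5, 6.25, 6.5.
v(3.25) = 17.9375, v(3.5) = 22.25, v(4.25) = 37.4375, v(5.5) = 70.25, v(6.25) = 94.4375, v(6.5) = 103.25.
Sum = Σ Δt_i · v(t_i).
Sum = 231.546875.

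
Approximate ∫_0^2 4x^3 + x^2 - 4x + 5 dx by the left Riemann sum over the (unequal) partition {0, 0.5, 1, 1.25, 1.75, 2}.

Subinterval widths: 0.5, 0.5, 0.25, 0.5, 0.25.
Left endpoints: 0, 0.5, 1, 1.25, 1.75.
f(0) = 5, f(0.5) = 3.75, f(1) = 6, f(1.25) = 9.375, f(1.75) = 22.5.
Sum = Σ Δx_i · f(x_i).
Sum = 16.1875.

16.1875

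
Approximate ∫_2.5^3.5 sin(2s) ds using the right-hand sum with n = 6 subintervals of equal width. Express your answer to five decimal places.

-0.09828

Δs = (3.5 − 2.5)/6 = 1/6.
Right endpoints: 8/3, 17/6, 3, 19/6, 10/3, 3.5.
f(8/3) ≈ -0.81333, f(17/6) ≈ -0.57820, f(3) ≈ -0.27942, f(19/6) ≈ 0.05013, f(10/3) ≈ 0.37415, f(3.5) ≈ 0.65699.
Sum = Δs · [f(8/3) + f(17/6) + f(3) + ...].
Sum ≈ -0.09828.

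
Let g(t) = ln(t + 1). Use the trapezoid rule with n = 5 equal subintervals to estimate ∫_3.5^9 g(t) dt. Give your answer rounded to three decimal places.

10.745

Δt = (9 − 3.5)/5 = 1.1.
g(3.5) ≈ 1.504, g(4.6) ≈ 1.723, g(5.7) ≈ 1.902, g(6.8) ≈ 2.054, g(7.9) ≈ 2.186, g(9) ≈ 2.303.
T_5 = (Δt/2)·[g(t_0) + 2g(t_1) + ... + 2g(t_{4}) + g(t_5)].
Sum ≈ 10.745.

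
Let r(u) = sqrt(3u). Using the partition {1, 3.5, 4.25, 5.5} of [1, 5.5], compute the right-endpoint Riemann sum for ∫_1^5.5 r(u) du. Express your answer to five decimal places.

15.85649

Subinterval widths: 2.5, 0.75, 1.25.
Right endpoints: 3.5, 4.25, 5.5.
r(3.5) ≈ 3.24037, r(4.25) ≈ 3.57071, r(5.5) ≈ 4.06202.
Sum = Σ Δu_i · r(u_i).
Sum ≈ 15.85649.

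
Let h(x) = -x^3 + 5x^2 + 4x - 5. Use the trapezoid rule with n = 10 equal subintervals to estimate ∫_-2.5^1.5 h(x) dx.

Δx = (1.5 − (-2.5))/10 = 0.4.
h(-2.5) = 31.875, h(-2.1) = 17.911, h(-1.7) = 7.563, h(-1.3) = 0.447, h(-0.9) = -3.821, h(-0.5) = -5.625, h(-0.1) = -5.349, h(0.3) = -3.377, h(0.7) = -0.093, h(1.1) = 4.119, h(1.5) = 8.875.
T_10 = (Δx/2)·[h(x_0) + 2h(x_1) + ... + 2h(x_{9}) + h(x_10)].
Sum = 12.86.

12.86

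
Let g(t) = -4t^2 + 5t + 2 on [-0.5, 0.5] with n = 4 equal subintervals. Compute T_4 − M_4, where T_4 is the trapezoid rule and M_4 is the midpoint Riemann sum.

T_4 = 1.625.
M_4 = 1.6875.
T_4 − M_4 = -0.0625.

-0.0625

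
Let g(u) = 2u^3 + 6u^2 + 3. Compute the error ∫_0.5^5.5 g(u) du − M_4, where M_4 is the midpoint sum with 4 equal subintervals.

Exact integral: ∫_0.5^5.5 g(u) du = 805.
M_4 = 789.375.
Error = 805 − 789.375 = 15.625.

15.625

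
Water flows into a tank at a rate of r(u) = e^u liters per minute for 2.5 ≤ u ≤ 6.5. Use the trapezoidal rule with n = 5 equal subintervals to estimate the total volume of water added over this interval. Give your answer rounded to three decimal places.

Δu = (6.5 − 2.5)/5 = 0.8.
r(2.5) ≈ 12.182, r(3.3) ≈ 27.113, r(4.1) ≈ 60.340, r(4.9) ≈ 134.290, r(5.7) ≈ 298.867, r(6.5) ≈ 665.142.
T_5 = (Δu/2)·[r(u_0) + 2r(u_1) + ... + 2r(u_{4}) + r(u_5)].
Sum ≈ 687.418.

687.418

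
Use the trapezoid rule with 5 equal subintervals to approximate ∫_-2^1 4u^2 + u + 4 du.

23.22

Δu = (1 − (-2))/5 = 0.6.
f(-2) = 18, f(-1.4) = 10.44, f(-0.8) = 5.76, f(-0.2) = 3.96, f(0.4) = 5.04, f(1) = 9.
T_5 = (Δu/2)·[f(u_0) + 2f(u_1) + ... + 2f(u_{4}) + f(u_5)].
Sum = 23.22.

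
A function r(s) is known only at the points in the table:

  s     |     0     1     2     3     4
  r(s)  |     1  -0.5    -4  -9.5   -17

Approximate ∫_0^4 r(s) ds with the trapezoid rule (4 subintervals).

Δs = 1.
T_4 = (1/2)·[1 + 2·(-0.5) + 2·(-4) + 2·(-9.5) + (-17)] = -22.

-22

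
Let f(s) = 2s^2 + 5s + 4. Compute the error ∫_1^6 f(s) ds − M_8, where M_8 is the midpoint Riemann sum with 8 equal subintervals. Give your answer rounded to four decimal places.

Exact integral: ∫_1^6 f(s) ds ≈ 250.833333.
M_8 = 250.5078125.
Error ≈ 250.833333 − 250.5078125 ≈ 0.3255.

0.3255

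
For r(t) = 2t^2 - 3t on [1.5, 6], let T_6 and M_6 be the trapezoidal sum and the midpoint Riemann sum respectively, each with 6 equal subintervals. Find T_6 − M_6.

1.265625

T_6 = 91.96875.
M_6 = 90.703125.
T_6 − M_6 = 1.265625.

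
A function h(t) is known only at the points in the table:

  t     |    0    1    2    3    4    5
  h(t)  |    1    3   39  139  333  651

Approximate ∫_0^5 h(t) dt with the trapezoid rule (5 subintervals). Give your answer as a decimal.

Δt = 1.
T_5 = (1/2)·[1 + 2·3 + 2·39 + 2·139 + 2·333 + 651] = 840.

840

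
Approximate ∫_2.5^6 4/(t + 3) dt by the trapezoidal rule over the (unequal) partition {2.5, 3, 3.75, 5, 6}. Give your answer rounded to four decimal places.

1.9758

Subinterval widths: 0.5, 0.75, 1.25, 1.
f(2.5) = 8/11, f(3) = 2/3, f(3.75) = 16/27, f(5) = 0.5, f(6) = 4/9.
On each subinterval the trapezoid contributes (Δt_i/2)·[f(t_{i-1}) + f(t_i)].
Sum ≈ 1.9758.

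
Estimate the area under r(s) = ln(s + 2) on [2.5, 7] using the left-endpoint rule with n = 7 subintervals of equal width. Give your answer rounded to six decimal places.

8.280054

Δs = (7 − 2.5)/7 = 9/14.
Left endpoints: 2.5, 22/7, 53/14, 31/7, 71/14, 40/7, 89/14.
r(2.5) ≈ 1.504077, r(22/7) ≈ 1.637609, r(53/14) ≈ 1.755392, r(31/7) ≈ 1.860752, r(71/14) ≈ 1.956063, r(40/7) ≈ 2.043074, r(89/14) ≈ 2.123117.
Sum = Δs · [r(2.5) + r(22/7) + r(53/14) + ...].
Sum ≈ 8.280054.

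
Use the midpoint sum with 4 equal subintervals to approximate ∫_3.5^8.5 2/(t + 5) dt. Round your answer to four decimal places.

0.9242

Δt = (8.5 − 3.5)/4 = 1.25.
Midpoints: 4.125, 5.375, 6.625, 7.875.
f(4.125) = 16/73, f(5.375) = 16/83, f(6.625) = 16/93, f(7.875) = 16/103.
Sum = Δt · [f(4.125) + f(5.375) + f(6.625) + f(7.875)].
Sum ≈ 0.9242.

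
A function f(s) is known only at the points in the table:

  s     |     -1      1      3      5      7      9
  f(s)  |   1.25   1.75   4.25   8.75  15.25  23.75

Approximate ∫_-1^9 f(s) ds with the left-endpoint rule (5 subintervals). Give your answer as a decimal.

62.5

Δs = 2.
Sum = 2·[1.25 + 1.75 + 4.25 + 8.75 + 15.25] = 62.5.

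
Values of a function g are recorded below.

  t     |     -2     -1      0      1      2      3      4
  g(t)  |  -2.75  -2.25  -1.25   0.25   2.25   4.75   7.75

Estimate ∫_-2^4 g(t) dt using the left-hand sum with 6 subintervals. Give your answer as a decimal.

Δt = 1.
Sum = 1·[(-2.75) + (-2.25) + (-1.25) + 0.25 + 2.25 + 4.75] = 1.

1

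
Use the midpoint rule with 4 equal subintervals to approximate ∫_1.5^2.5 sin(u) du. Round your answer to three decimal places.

0.874

Δu = (2.5 − 1.5)/4 = 0.25.
Midpoints: 1.625, 1.875, 2.125, 2.375.
f(1.625) ≈ 0.999, f(1.875) ≈ 0.954, f(2.125) ≈ 0.850, f(2.375) ≈ 0.694.
Sum = Δu · [f(1.625) + f(1.875) + f(2.125) + f(2.375)].
Sum ≈ 0.874.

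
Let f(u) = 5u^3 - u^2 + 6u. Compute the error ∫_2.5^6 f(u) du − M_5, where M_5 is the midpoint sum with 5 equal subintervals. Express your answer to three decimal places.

Exact integral: ∫_2.5^6 f(u) du ≈ 1593.63021.
M_5 = 1584.6621875.
Error ≈ 1593.63021 − 1584.6621875 ≈ 8.968.

8.968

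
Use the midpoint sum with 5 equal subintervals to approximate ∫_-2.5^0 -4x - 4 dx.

Δx = (0 − (-2.5))/5 = 0.5.
Midpoints: -2.25, -1.75, -1.25, -0.75, -0.25.
f(-2.25) = 5, f(-1.75) = 3, f(-1.25) = 1, f(-0.75) = -1, f(-0.25) = -3.
Sum = Δx · [f(-2.25) + f(-1.75) + f(-1.25) + f(-0.75) + f(-0.25)].
Sum = 2.5.

2.5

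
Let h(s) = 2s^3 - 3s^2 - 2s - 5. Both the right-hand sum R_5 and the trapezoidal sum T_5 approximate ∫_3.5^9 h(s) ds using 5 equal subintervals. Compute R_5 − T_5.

635.25

R_5 = 3096.61.
T_5 = 2461.36.
R_5 − T_5 = 635.25.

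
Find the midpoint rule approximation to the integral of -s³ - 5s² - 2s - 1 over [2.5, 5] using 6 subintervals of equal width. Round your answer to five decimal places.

Δs = (5 − 2.5)/6 = 5/12.
Midpoints: 65/24, 3.125, 85/24, 95/24, 4.375, 115/24.
f(65/24) = -870329/13824, f(3.125) = -44337/512, f(85/24) = -1592869/13824, f(95/24) = -2063639/13824, f(4.375) = -96867/512, f(115/24) = -3254179/13824.
Sum = Δs · [f(65/24) + f(3.125) + f(85/24) + ...].
Sum ≈ -349.43830.

-349.43830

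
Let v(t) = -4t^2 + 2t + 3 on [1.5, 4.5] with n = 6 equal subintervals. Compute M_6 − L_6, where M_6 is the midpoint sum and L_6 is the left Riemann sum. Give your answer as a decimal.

M_6 = -89.75.
L_6 = -74.
M_6 − L_6 = -15.75.

-15.75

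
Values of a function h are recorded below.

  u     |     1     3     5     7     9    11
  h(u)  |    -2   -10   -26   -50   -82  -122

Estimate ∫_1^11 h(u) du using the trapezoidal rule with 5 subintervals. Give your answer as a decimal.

-460

Δu = 2.
T_5 = (2/2)·[(-2) + 2·(-10) + 2·(-26) + 2·(-50) + 2·(-82) + (-122)] = -460.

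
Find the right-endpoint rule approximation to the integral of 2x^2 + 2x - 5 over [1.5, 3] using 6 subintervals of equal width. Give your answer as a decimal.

17.09375

Δx = (3 − 1.5)/6 = 0.25.
Right endpoints: 1.75, 2, 2.25, 2.5, 2.75, 3.
f(1.75) = 4.625, f(2) = 7, f(2.25) = 9.625, f(2.5) = 12.5, f(2.75) = 15.625, f(3) = 19.
Sum = Δx · [f(1.75) + f(2) + f(2.25) + ...].
Sum = 17.09375.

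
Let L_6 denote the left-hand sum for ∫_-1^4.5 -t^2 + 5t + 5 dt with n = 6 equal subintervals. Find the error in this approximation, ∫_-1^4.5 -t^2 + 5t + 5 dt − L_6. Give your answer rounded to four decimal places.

4.5515

Exact integral: ∫_-1^4.5 f(t) dt ≈ 44.916667.
L_6 ≈ 40.365162.
Error ≈ 44.916667 − 40.365162 ≈ 4.5515.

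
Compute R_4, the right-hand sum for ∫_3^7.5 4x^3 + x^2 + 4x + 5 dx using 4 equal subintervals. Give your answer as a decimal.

4317.609375

Δx = (7.5 − 3)/4 = 1.125.
Right endpoints: 4.125, 5.25, 6.375, 7.5.
f(4.125) = 319.2734375, f(5.25) = 632.375, f(6.375) = 1107.4765625, f(7.5) = 1778.75.
Sum = Δx · [f(4.125) + f(5.25) + f(6.375) + f(7.5)].
Sum = 4317.609375.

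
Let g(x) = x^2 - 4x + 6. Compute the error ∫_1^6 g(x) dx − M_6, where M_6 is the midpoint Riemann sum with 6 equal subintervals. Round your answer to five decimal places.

Exact integral: ∫_1^6 g(x) dx ≈ 31.6666667.
M_6 ≈ 31.3773148.
Error ≈ 31.6666667 − 31.3773148 ≈ 0.28935.

0.28935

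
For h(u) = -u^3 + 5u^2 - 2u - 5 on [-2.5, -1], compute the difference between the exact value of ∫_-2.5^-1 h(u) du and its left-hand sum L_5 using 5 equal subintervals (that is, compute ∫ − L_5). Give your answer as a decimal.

-6.811875

Exact integral: ∫_-2.5^-1 h(u) du = 31.640625.
L_5 = 38.4525.
Error = 31.640625 − 38.4525 = -6.811875.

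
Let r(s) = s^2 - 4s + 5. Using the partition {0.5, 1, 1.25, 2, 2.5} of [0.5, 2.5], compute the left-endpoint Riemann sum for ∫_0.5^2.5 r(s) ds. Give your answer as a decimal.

3.796875

Subinterval widths: 0.5, 0.25, 0.75, 0.5.
Left endpoints: 0.5, 1, 1.25, 2.
r(0.5) = 3.25, r(1) = 2, r(1.25) = 1.5625, r(2) = 1.
Sum = Σ Δs_i · r(s_i).
Sum = 3.796875.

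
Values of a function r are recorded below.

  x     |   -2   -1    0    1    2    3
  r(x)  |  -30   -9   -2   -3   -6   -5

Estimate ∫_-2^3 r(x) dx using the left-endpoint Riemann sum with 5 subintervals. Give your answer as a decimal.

Δx = 1.
Sum = 1·[(-30) + (-9) + (-2) + (-3) + (-6)] = -50.

-50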